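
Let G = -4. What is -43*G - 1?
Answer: 171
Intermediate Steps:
-43*G - 1 = -43*(-4) - 1 = 172 - 1 = 171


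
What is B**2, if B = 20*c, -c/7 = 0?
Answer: 0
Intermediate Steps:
c = 0 (c = -7*0 = 0)
B = 0 (B = 20*0 = 0)
B**2 = 0**2 = 0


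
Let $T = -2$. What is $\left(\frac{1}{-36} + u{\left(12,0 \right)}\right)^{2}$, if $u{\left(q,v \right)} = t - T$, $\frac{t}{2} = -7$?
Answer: $\frac{187489}{1296} \approx 144.67$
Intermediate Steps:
$t = -14$ ($t = 2 \left(-7\right) = -14$)
$u{\left(q,v \right)} = -12$ ($u{\left(q,v \right)} = -14 - -2 = -14 + 2 = -12$)
$\left(\frac{1}{-36} + u{\left(12,0 \right)}\right)^{2} = \left(\frac{1}{-36} - 12\right)^{2} = \left(- \frac{1}{36} - 12\right)^{2} = \left(- \frac{433}{36}\right)^{2} = \frac{187489}{1296}$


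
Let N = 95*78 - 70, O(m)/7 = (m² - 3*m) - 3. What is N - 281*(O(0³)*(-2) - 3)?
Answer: -3619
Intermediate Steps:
O(m) = -21 - 21*m + 7*m² (O(m) = 7*((m² - 3*m) - 3) = 7*(-3 + m² - 3*m) = -21 - 21*m + 7*m²)
N = 7340 (N = 7410 - 70 = 7340)
N - 281*(O(0³)*(-2) - 3) = 7340 - 281*((-21 - 21*0³ + 7*(0³)²)*(-2) - 3) = 7340 - 281*((-21 - 21*0 + 7*0²)*(-2) - 3) = 7340 - 281*((-21 + 0 + 7*0)*(-2) - 3) = 7340 - 281*((-21 + 0 + 0)*(-2) - 3) = 7340 - 281*(-21*(-2) - 3) = 7340 - 281*(42 - 3) = 7340 - 281*39 = 7340 - 10959 = -3619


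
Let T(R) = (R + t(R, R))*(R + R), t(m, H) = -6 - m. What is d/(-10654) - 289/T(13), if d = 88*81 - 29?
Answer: 985781/831012 ≈ 1.1862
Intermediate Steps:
T(R) = -12*R (T(R) = (R + (-6 - R))*(R + R) = -12*R)
d = 7099 (d = 7128 - 29 = 7099)
d/(-10654) - 289/T(13) = 7099/(-10654) - 289/((-12*13)) = 7099*(-1/10654) - 289/(-156) = -7099/10654 - 289*(-1/156) = -7099/10654 + 289/156 = 985781/831012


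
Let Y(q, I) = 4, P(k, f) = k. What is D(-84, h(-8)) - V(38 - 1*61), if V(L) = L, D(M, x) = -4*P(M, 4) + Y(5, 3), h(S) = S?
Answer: 363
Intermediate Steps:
D(M, x) = 4 - 4*M (D(M, x) = -4*M + 4 = 4 - 4*M)
D(-84, h(-8)) - V(38 - 1*61) = (4 - 4*(-84)) - (38 - 1*61) = (4 + 336) - (38 - 61) = 340 - 1*(-23) = 340 + 23 = 363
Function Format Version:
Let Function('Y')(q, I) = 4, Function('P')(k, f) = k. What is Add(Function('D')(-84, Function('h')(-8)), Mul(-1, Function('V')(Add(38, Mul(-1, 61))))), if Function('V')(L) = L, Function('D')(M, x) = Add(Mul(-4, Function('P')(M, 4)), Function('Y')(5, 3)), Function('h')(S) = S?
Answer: 363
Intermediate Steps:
Function('D')(M, x) = Add(4, Mul(-4, M)) (Function('D')(M, x) = Add(Mul(-4, M), 4) = Add(4, Mul(-4, M)))
Add(Function('D')(-84, Function('h')(-8)), Mul(-1, Function('V')(Add(38, Mul(-1, 61))))) = Add(Add(4, Mul(-4, -84)), Mul(-1, Add(38, Mul(-1, 61)))) = Add(Add(4, 336), Mul(-1, Add(38, -61))) = Add(340, Mul(-1, -23)) = Add(340, 23) = 363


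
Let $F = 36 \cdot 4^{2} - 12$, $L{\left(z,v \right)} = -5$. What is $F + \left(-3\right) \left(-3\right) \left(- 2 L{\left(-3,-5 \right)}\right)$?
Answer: $654$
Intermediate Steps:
$F = 564$ ($F = 36 \cdot 16 - 12 = 576 - 12 = 564$)
$F + \left(-3\right) \left(-3\right) \left(- 2 L{\left(-3,-5 \right)}\right) = 564 + \left(-3\right) \left(-3\right) \left(\left(-2\right) \left(-5\right)\right) = 564 + 9 \cdot 10 = 564 + 90 = 654$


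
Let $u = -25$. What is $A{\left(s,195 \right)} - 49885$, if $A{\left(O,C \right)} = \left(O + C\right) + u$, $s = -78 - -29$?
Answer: $-49764$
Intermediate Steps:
$s = -49$ ($s = -78 + \left(-2 + 31\right) = -78 + 29 = -49$)
$A{\left(O,C \right)} = -25 + C + O$ ($A{\left(O,C \right)} = \left(O + C\right) - 25 = \left(C + O\right) - 25 = -25 + C + O$)
$A{\left(s,195 \right)} - 49885 = \left(-25 + 195 - 49\right) - 49885 = 121 - 49885 = -49764$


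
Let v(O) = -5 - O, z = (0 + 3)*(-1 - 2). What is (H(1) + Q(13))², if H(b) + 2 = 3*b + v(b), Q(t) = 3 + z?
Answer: 121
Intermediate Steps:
z = -9 (z = 3*(-3) = -9)
Q(t) = -6 (Q(t) = 3 - 9 = -6)
H(b) = -7 + 2*b (H(b) = -2 + (3*b + (-5 - b)) = -2 + (-5 + 2*b) = -7 + 2*b)
(H(1) + Q(13))² = ((-7 + 2*1) - 6)² = ((-7 + 2) - 6)² = (-5 - 6)² = (-11)² = 121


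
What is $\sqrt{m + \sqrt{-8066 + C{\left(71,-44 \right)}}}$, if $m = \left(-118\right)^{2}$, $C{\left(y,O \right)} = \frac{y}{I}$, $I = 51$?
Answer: $\frac{\sqrt{36216324 + 51 i \sqrt{20976045}}}{51} \approx 118.0 + 0.38052 i$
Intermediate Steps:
$C{\left(y,O \right)} = \frac{y}{51}$
$m = 13924$
$\sqrt{m + \sqrt{-8066 + C{\left(71,-44 \right)}}} = \sqrt{13924 + \sqrt{-8066 + \frac{1}{51} \cdot 71}} = \sqrt{13924 + \sqrt{-8066 + \frac{71}{51}}} = \sqrt{13924 + \sqrt{- \frac{411295}{51}}} = \sqrt{13924 + \frac{i \sqrt{20976045}}{51}}$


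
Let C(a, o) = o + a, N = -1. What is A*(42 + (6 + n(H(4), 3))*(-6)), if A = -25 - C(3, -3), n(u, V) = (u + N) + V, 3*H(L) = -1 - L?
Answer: -100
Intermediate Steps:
H(L) = -⅓ - L/3 (H(L) = (-1 - L)/3 = -⅓ - L/3)
n(u, V) = -1 + V + u (n(u, V) = (u - 1) + V = (-1 + u) + V = -1 + V + u)
C(a, o) = a + o
A = -25 (A = -25 - (3 - 3) = -25 - 1*0 = -25 + 0 = -25)
A*(42 + (6 + n(H(4), 3))*(-6)) = -25*(42 + (6 + (-1 + 3 + (-⅓ - ⅓*4)))*(-6)) = -25*(42 + (6 + (-1 + 3 + (-⅓ - 4/3)))*(-6)) = -25*(42 + (6 + (-1 + 3 - 5/3))*(-6)) = -25*(42 + (6 + ⅓)*(-6)) = -25*(42 + (19/3)*(-6)) = -25*(42 - 38) = -25*4 = -100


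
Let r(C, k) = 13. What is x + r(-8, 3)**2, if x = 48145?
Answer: 48314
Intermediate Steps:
x + r(-8, 3)**2 = 48145 + 13**2 = 48145 + 169 = 48314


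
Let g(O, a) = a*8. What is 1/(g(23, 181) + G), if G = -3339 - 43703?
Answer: -1/45594 ≈ -2.1933e-5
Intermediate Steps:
g(O, a) = 8*a
G = -47042
1/(g(23, 181) + G) = 1/(8*181 - 47042) = 1/(1448 - 47042) = 1/(-45594) = -1/45594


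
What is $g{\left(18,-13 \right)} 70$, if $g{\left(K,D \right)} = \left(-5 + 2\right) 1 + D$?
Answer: $-1120$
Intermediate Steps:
$g{\left(K,D \right)} = -3 + D$ ($g{\left(K,D \right)} = \left(-3\right) 1 + D = -3 + D$)
$g{\left(18,-13 \right)} 70 = \left(-3 - 13\right) 70 = \left(-16\right) 70 = -1120$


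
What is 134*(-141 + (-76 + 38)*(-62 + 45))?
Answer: 67670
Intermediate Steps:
134*(-141 + (-76 + 38)*(-62 + 45)) = 134*(-141 - 38*(-17)) = 134*(-141 + 646) = 134*505 = 67670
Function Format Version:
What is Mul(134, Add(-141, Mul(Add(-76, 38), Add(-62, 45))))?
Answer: 67670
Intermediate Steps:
Mul(134, Add(-141, Mul(Add(-76, 38), Add(-62, 45)))) = Mul(134, Add(-141, Mul(-38, -17))) = Mul(134, Add(-141, 646)) = Mul(134, 505) = 67670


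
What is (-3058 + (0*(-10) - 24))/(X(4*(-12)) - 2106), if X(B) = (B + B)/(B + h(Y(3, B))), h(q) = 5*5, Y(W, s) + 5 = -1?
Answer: 35443/24171 ≈ 1.4663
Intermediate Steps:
Y(W, s) = -6 (Y(W, s) = -5 - 1 = -6)
h(q) = 25
X(B) = 2*B/(25 + B) (X(B) = (B + B)/(B + 25) = (2*B)/(25 + B) = 2*B/(25 + B))
(-3058 + (0*(-10) - 24))/(X(4*(-12)) - 2106) = (-3058 + (0*(-10) - 24))/(2*(4*(-12))/(25 + 4*(-12)) - 2106) = (-3058 + (0 - 24))/(2*(-48)/(25 - 48) - 2106) = (-3058 - 24)/(2*(-48)/(-23) - 2106) = -3082/(2*(-48)*(-1/23) - 2106) = -3082/(96/23 - 2106) = -3082/(-48342/23) = -3082*(-23/48342) = 35443/24171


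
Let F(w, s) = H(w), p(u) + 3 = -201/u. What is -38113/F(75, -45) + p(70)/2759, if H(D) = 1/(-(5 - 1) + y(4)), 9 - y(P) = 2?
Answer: -22082291481/193130 ≈ -1.1434e+5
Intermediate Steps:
y(P) = 7 (y(P) = 9 - 1*2 = 9 - 2 = 7)
p(u) = -3 - 201/u
H(D) = 1/3 (H(D) = 1/(-(5 - 1) + 7) = 1/(-1*4 + 7) = 1/(-4 + 7) = 1/3)
F(w, s) = 1/3
-38113/F(75, -45) + p(70)/2759 = -38113/1/3 + (-3 - 201/70)/2759 = -38113*3 + (-3 - 201*1/70)*(1/2759) = -114339 + (-3 - 201/70)*(1/2759) = -114339 - 411/70*1/2759 = -114339 - 411/193130 = -22082291481/193130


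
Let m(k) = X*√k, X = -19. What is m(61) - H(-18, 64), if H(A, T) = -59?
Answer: 59 - 19*√61 ≈ -89.395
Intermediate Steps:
m(k) = -19*√k
m(61) - H(-18, 64) = -19*√61 - 1*(-59) = -19*√61 + 59 = 59 - 19*√61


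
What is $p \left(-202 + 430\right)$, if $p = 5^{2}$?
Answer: $5700$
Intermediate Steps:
$p = 25$
$p \left(-202 + 430\right) = 25 \left(-202 + 430\right) = 25 \cdot 228 = 5700$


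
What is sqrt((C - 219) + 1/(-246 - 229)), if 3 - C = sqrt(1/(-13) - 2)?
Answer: sqrt(-329451811 - 351975*I*sqrt(39))/1235 ≈ 0.049029 - 14.697*I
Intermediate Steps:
C = 3 - 3*I*sqrt(39)/13 (C = 3 - sqrt(1/(-13) - 2) = 3 - sqrt(-1/13 - 2) = 3 - sqrt(-27/13) = 3 - 3*I*sqrt(39)/13 ≈ 3.0 - 1.4412*I)
sqrt((C - 219) + 1/(-246 - 229)) = sqrt(((3 - 3*I*sqrt(39)/13) - 219) + 1/(-246 - 229)) = sqrt((-216 - 3*I*sqrt(39)/13) + 1/(-475)) = sqrt((-216 - 3*I*sqrt(39)/13) - 1/475) = sqrt(-102601/475 - 3*I*sqrt(39)/13)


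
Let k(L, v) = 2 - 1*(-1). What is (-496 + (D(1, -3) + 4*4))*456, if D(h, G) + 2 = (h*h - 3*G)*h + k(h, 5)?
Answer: -213864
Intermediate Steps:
k(L, v) = 3 (k(L, v) = 2 + 1 = 3)
D(h, G) = 1 + h*(h² - 3*G) (D(h, G) = -2 + ((h*h - 3*G)*h + 3) = -2 + ((h² - 3*G)*h + 3) = -2 + (h*(h² - 3*G) + 3) = -2 + (3 + h*(h² - 3*G)) = 1 + h*(h² - 3*G))
(-496 + (D(1, -3) + 4*4))*456 = (-496 + ((1 + 1³ - 3*(-3)*1) + 4*4))*456 = (-496 + ((1 + 1 + 9) + 16))*456 = (-496 + (11 + 16))*456 = (-496 + 27)*456 = -469*456 = -213864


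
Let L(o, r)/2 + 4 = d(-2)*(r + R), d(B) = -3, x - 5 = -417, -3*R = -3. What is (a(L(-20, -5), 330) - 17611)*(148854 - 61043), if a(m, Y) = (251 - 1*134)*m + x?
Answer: -1418235461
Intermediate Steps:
R = 1 (R = -⅓*(-3) = 1)
x = -412 (x = 5 - 417 = -412)
L(o, r) = -14 - 6*r (L(o, r) = -8 + 2*(-3*(r + 1)) = -8 + 2*(-3*(1 + r)) = -8 + 2*(-3 - 3*r) = -8 + (-6 - 6*r) = -14 - 6*r)
a(m, Y) = -412 + 117*m (a(m, Y) = (251 - 1*134)*m - 412 = (251 - 134)*m - 412 = 117*m - 412 = -412 + 117*m)
(a(L(-20, -5), 330) - 17611)*(148854 - 61043) = ((-412 + 117*(-14 - 6*(-5))) - 17611)*(148854 - 61043) = ((-412 + 117*(-14 + 30)) - 17611)*87811 = ((-412 + 117*16) - 17611)*87811 = ((-412 + 1872) - 17611)*87811 = (1460 - 17611)*87811 = -16151*87811 = -1418235461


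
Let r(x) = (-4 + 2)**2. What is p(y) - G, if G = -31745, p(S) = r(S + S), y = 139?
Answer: 31749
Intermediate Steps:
r(x) = 4 (r(x) = (-2)**2 = 4)
p(S) = 4
p(y) - G = 4 - 1*(-31745) = 4 + 31745 = 31749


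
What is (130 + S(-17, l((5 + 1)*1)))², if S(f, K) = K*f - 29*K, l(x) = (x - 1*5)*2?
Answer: 1444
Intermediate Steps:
l(x) = -10 + 2*x (l(x) = (x - 5)*2 = (-5 + x)*2 = -10 + 2*x)
S(f, K) = -29*K + K*f
(130 + S(-17, l((5 + 1)*1)))² = (130 + (-10 + 2*((5 + 1)*1))*(-29 - 17))² = (130 + (-10 + 2*(6*1))*(-46))² = (130 + (-10 + 2*6)*(-46))² = (130 + (-10 + 12)*(-46))² = (130 + 2*(-46))² = (130 - 92)² = 38² = 1444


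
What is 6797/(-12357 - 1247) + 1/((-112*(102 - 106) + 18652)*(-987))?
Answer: -16016877313/32057315850 ≈ -0.49963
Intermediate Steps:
6797/(-12357 - 1247) + 1/((-112*(102 - 106) + 18652)*(-987)) = 6797/(-13604) - 1/987/(-112*(-4) + 18652) = 6797*(-1/13604) - 1/987/(448 + 18652) = -6797/13604 - 1/987/19100 = -6797/13604 + (1/19100)*(-1/987) = -6797/13604 - 1/18851700 = -16016877313/32057315850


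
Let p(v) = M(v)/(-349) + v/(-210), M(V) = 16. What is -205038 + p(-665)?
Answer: -429343037/2094 ≈ -2.0504e+5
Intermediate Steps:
p(v) = -16/349 - v/210 (p(v) = 16/(-349) + v/(-210) = 16*(-1/349) + v*(-1/210) = -16/349 - v/210)
-205038 + p(-665) = -205038 + (-16/349 - 1/210*(-665)) = -205038 + (-16/349 + 19/6) = -205038 + 6535/2094 = -429343037/2094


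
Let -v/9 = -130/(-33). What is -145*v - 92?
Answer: 55538/11 ≈ 5048.9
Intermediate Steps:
v = -390/11 (v = -(-1170)/(-33) = -(-1170)*(-1)/33 = -9*130/33 = -390/11 ≈ -35.455)
-145*v - 92 = -145*(-390/11) - 92 = 56550/11 - 92 = 55538/11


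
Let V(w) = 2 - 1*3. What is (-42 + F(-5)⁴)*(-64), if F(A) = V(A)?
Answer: 2624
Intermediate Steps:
V(w) = -1 (V(w) = 2 - 3 = -1)
F(A) = -1
(-42 + F(-5)⁴)*(-64) = (-42 + (-1)⁴)*(-64) = (-42 + 1)*(-64) = -41*(-64) = 2624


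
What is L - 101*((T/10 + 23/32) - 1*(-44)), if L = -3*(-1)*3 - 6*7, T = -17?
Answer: -700463/160 ≈ -4377.9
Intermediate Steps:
L = -33 (L = 3*3 - 42 = 9 - 42 = -33)
L - 101*((T/10 + 23/32) - 1*(-44)) = -33 - 101*((-17/10 + 23/32) - 1*(-44)) = -33 - 101*((-17*⅒ + 23*(1/32)) + 44) = -33 - 101*((-17/10 + 23/32) + 44) = -33 - 101*(-157/160 + 44) = -33 - 101*6883/160 = -33 - 695183/160 = -700463/160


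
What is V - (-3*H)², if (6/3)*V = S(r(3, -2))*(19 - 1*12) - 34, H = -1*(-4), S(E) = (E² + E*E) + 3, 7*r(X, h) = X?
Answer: -2089/14 ≈ -149.21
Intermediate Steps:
r(X, h) = X/7
S(E) = 3 + 2*E² (S(E) = (E² + E²) + 3 = 2*E² + 3 = 3 + 2*E²)
H = 4
V = -73/14 (V = ((3 + 2*((⅐)*3)²)*(19 - 1*12) - 34)/2 = ((3 + 2*(3/7)²)*(19 - 12) - 34)/2 = ((3 + 2*(9/49))*7 - 34)/2 = ((3 + 18/49)*7 - 34)/2 = ((165/49)*7 - 34)/2 = (165/7 - 34)/2 = (½)*(-73/7) = -73/14 ≈ -5.2143)
V - (-3*H)² = -73/14 - (-3*4)² = -73/14 - 1*(-12)² = -73/14 - 1*144 = -73/14 - 144 = -2089/14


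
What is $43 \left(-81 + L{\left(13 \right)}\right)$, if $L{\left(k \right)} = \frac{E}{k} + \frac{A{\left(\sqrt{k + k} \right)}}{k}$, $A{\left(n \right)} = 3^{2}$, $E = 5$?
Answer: $- \frac{44677}{13} \approx -3436.7$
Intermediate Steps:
$A{\left(n \right)} = 9$
$L{\left(k \right)} = \frac{14}{k}$ ($L{\left(k \right)} = \frac{5}{k} + \frac{9}{k} = \frac{14}{k}$)
$43 \left(-81 + L{\left(13 \right)}\right) = 43 \left(-81 + \frac{14}{13}\right) = 43 \left(- \frac{1039}{13}\right) = - \frac{44677}{13}$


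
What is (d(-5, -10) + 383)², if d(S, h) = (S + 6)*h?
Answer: 139129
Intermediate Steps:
d(S, h) = h*(6 + S) (d(S, h) = (6 + S)*h = h*(6 + S))
(d(-5, -10) + 383)² = (-10*(6 - 5) + 383)² = (-10*1 + 383)² = (-10 + 383)² = 373² = 139129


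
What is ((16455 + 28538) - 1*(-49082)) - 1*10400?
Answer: 83675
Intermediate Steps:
((16455 + 28538) - 1*(-49082)) - 1*10400 = (44993 + 49082) - 10400 = 94075 - 10400 = 83675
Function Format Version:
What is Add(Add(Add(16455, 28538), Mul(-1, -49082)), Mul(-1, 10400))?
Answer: 83675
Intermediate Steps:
Add(Add(Add(16455, 28538), Mul(-1, -49082)), Mul(-1, 10400)) = Add(Add(44993, 49082), -10400) = Add(94075, -10400) = 83675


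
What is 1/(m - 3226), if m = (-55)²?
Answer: -1/201 ≈ -0.0049751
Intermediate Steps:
m = 3025
1/(m - 3226) = 1/(3025 - 3226) = 1/(-201) = -1/201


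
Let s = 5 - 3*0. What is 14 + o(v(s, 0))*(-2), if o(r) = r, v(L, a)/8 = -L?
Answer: 94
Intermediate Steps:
s = 5 (s = 5 + 0 = 5)
v(L, a) = -8*L (v(L, a) = 8*(-L) = -8*L)
14 + o(v(s, 0))*(-2) = 14 - 8*5*(-2) = 14 - 40*(-2) = 14 + 80 = 94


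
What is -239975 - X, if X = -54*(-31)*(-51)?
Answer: -154601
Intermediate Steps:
X = -85374 (X = 1674*(-51) = -85374)
-239975 - X = -239975 - 1*(-85374) = -239975 + 85374 = -154601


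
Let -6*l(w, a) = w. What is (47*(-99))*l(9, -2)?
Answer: 13959/2 ≈ 6979.5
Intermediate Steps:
l(w, a) = -w/6
(47*(-99))*l(9, -2) = (47*(-99))*(-1/6*9) = -4653*(-3/2) = 13959/2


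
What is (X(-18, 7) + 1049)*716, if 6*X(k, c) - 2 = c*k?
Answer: 2208860/3 ≈ 7.3629e+5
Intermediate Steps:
X(k, c) = ⅓ + c*k/6 (X(k, c) = ⅓ + (c*k)/6 = ⅓ + c*k/6)
(X(-18, 7) + 1049)*716 = ((⅓ + (⅙)*7*(-18)) + 1049)*716 = ((⅓ - 21) + 1049)*716 = (-62/3 + 1049)*716 = (3085/3)*716 = 2208860/3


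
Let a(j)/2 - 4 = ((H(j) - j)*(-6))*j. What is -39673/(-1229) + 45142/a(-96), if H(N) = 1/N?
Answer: 2221418621/67956326 ≈ 32.689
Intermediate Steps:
H(N) = 1/N
a(j) = 8 + 2*j*(-6/j + 6*j) (a(j) = 8 + 2*(((1/j - j)*(-6))*j) = 8 + 2*((-6/j + 6*j)*j) = 8 + 2*(j*(-6/j + 6*j)) = 8 + 2*j*(-6/j + 6*j))
-39673/(-1229) + 45142/a(-96) = -39673/(-1229) + 45142/(-4 + 12*(-96)²) = -39673*(-1/1229) + 45142/(-4 + 12*9216) = 39673/1229 + 45142/(-4 + 110592) = 39673/1229 + 45142/110588 = 39673/1229 + 45142*(1/110588) = 39673/1229 + 22571/55294 = 2221418621/67956326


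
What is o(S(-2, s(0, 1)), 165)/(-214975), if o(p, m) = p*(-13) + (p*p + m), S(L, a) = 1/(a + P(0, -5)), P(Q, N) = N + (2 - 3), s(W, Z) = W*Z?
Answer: -6019/7739100 ≈ -0.00077774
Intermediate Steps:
P(Q, N) = -1 + N (P(Q, N) = N - 1 = -1 + N)
S(L, a) = 1/(-6 + a) (S(L, a) = 1/(a + (-1 - 5)) = 1/(a - 6) = 1/(-6 + a))
o(p, m) = m + p² - 13*p (o(p, m) = -13*p + (p² + m) = -13*p + (m + p²) = m + p² - 13*p)
o(S(-2, s(0, 1)), 165)/(-214975) = (165 + (1/(-6 + 0*1))² - 13/(-6 + 0*1))/(-214975) = (165 + (1/(-6 + 0))² - 13/(-6 + 0))*(-1/214975) = (165 + (1/(-6))² - 13/(-6))*(-1/214975) = (165 + (-⅙)² - 13*(-⅙))*(-1/214975) = (165 + 1/36 + 13/6)*(-1/214975) = (6019/36)*(-1/214975) = -6019/7739100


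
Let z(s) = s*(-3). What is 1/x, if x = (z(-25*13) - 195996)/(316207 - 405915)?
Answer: 89708/195021 ≈ 0.45999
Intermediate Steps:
z(s) = -3*s
x = 195021/89708 (x = (-(-75)*13 - 195996)/(316207 - 405915) = (-3*(-325) - 195996)/(-89708) = (975 - 195996)*(-1/89708) = -195021*(-1/89708) = 195021/89708 ≈ 2.1740)
1/x = 1/(195021/89708) = 89708/195021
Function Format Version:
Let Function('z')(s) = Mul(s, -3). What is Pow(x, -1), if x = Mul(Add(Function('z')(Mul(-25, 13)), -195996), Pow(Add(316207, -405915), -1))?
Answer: Rational(89708, 195021) ≈ 0.45999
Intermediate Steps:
Function('z')(s) = Mul(-3, s)
x = Rational(195021, 89708) (x = Mul(Add(Mul(-3, Mul(-25, 13)), -195996), Pow(Add(316207, -405915), -1)) = Mul(Add(Mul(-3, -325), -195996), Pow(-89708, -1)) = Mul(Add(975, -195996), Rational(-1, 89708)) = Mul(-195021, Rational(-1, 89708)) = Rational(195021, 89708) ≈ 2.1740)
Pow(x, -1) = Pow(Rational(195021, 89708), -1) = Rational(89708, 195021)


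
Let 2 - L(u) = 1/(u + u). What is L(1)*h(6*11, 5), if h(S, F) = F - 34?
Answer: -87/2 ≈ -43.500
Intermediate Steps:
h(S, F) = -34 + F
L(u) = 2 - 1/(2*u) (L(u) = 2 - 1/(u + u) = 2 - 1/(2*u))
L(1)*h(6*11, 5) = (2 - ½/1)*(-34 + 5) = (2 - ½*1)*(-29) = (2 - ½)*(-29) = (3/2)*(-29) = -87/2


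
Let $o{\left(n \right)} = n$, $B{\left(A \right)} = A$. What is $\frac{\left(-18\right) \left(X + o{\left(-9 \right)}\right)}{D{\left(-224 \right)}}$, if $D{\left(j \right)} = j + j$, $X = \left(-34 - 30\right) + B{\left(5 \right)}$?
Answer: $- \frac{153}{56} \approx -2.7321$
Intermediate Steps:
$X = -59$ ($X = \left(-34 - 30\right) + 5 = -64 + 5 = -59$)
$D{\left(j \right)} = 2 j$
$\frac{\left(-18\right) \left(X + o{\left(-9 \right)}\right)}{D{\left(-224 \right)}} = \frac{\left(-18\right) \left(-59 - 9\right)}{2 \left(-224\right)} = \frac{\left(-18\right) \left(-68\right)}{-448} = 1224 \left(- \frac{1}{448}\right) = - \frac{153}{56}$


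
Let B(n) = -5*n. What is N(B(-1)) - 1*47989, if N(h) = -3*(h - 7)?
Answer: -47983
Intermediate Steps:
N(h) = 21 - 3*h (N(h) = -3*(-7 + h) = 21 - 3*h)
N(B(-1)) - 1*47989 = (21 - (-15)*(-1)) - 1*47989 = (21 - 3*5) - 47989 = (21 - 15) - 47989 = 6 - 47989 = -47983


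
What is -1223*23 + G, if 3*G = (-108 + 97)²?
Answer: -84266/3 ≈ -28089.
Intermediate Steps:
G = 121/3 (G = (-108 + 97)²/3 = (⅓)*(-11)² = (⅓)*121 = 121/3 ≈ 40.333)
-1223*23 + G = -1223*23 + 121/3 = -28129 + 121/3 = -84266/3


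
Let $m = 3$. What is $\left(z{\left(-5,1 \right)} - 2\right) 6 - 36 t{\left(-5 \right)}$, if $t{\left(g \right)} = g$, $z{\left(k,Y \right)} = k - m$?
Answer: $120$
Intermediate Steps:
$z{\left(k,Y \right)} = -3 + k$ ($z{\left(k,Y \right)} = k - 3 = -3 + k$)
$\left(z{\left(-5,1 \right)} - 2\right) 6 - 36 t{\left(-5 \right)} = \left(\left(-3 - 5\right) - 2\right) 6 - -180 = \left(-8 - 2\right) 6 + 180 = \left(-10\right) 6 + 180 = -60 + 180 = 120$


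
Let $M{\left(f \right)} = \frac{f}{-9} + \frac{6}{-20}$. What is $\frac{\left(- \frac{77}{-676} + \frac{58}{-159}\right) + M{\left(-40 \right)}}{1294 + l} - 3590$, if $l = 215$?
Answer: $- \frac{8734105943153}{2432900340} \approx -3590.0$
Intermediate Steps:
$M{\left(f \right)} = - \frac{3}{10} - \frac{f}{9}$ ($M{\left(f \right)} = f \left(- \frac{1}{9}\right) + 6 \left(- \frac{1}{20}\right) = - \frac{f}{9} - \frac{3}{10} = - \frac{3}{10} - \frac{f}{9}$)
$\frac{\left(- \frac{77}{-676} + \frac{58}{-159}\right) + M{\left(-40 \right)}}{1294 + l} - 3590 = \frac{\left(- \frac{77}{-676} + \frac{58}{-159}\right) - - \frac{373}{90}}{1294 + 215} - 3590 = \frac{\left(\left(-77\right) \left(- \frac{1}{676}\right) + 58 \left(- \frac{1}{159}\right)\right) + \left(- \frac{3}{10} + \frac{40}{9}\right)}{1509} - 3590 = \left(\left(\frac{77}{676} - \frac{58}{159}\right) + \frac{373}{90}\right) \frac{1}{1509} - 3590 = \left(- \frac{26965}{107484} + \frac{373}{90}\right) \frac{1}{1509} - 3590 = \frac{6277447}{1612260} \cdot \frac{1}{1509} - 3590 = \frac{6277447}{2432900340} - 3590 = - \frac{8734105943153}{2432900340}$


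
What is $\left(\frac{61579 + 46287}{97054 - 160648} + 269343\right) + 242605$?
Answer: $\frac{16278356623}{31797} \approx 5.1195 \cdot 10^{5}$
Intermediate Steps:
$\left(\frac{61579 + 46287}{97054 - 160648} + 269343\right) + 242605 = \left(\frac{107866}{-63594} + 269343\right) + 242605 = \left(107866 \left(- \frac{1}{63594}\right) + 269343\right) + 242605 = \left(- \frac{53933}{31797} + 269343\right) + 242605 = \frac{8564245438}{31797} + 242605 = \frac{16278356623}{31797}$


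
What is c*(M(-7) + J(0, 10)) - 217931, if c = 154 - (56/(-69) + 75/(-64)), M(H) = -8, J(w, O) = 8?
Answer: -217931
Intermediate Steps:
c = 688823/4416 (c = 154 - (56*(-1/69) + 75*(-1/64)) = 154 - (-56/69 - 75/64) = 154 - 1*(-8759/4416) = 154 + 8759/4416 = 688823/4416 ≈ 155.98)
c*(M(-7) + J(0, 10)) - 217931 = 688823*(-8 + 8)/4416 - 217931 = (688823/4416)*0 - 217931 = 0 - 217931 = -217931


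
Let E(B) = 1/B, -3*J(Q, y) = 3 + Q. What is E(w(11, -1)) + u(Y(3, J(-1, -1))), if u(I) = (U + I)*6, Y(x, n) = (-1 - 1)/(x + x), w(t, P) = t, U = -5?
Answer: -351/11 ≈ -31.909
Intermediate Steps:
J(Q, y) = -1 - Q/3 (J(Q, y) = -(3 + Q)/3 = -1 - Q/3)
Y(x, n) = -1/x (Y(x, n) = -2*1/(2*x) = -1/x)
u(I) = -30 + 6*I (u(I) = (-5 + I)*6 = -30 + 6*I)
E(w(11, -1)) + u(Y(3, J(-1, -1))) = 1/11 + (-30 + 6*(-1/3)) = 1/11 + (-30 - 2) = 1/11 - 32 = -351/11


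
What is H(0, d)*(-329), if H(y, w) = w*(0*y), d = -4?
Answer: 0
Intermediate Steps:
H(y, w) = 0 (H(y, w) = w*0 = 0)
H(0, d)*(-329) = 0*(-329) = 0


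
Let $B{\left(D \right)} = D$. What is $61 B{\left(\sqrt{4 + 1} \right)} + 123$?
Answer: $123 + 61 \sqrt{5} \approx 259.4$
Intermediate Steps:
$61 B{\left(\sqrt{4 + 1} \right)} + 123 = 61 \sqrt{4 + 1} + 123 = 61 \sqrt{5} + 123 = 123 + 61 \sqrt{5}$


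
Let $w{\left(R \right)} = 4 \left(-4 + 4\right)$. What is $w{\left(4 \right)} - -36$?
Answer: $36$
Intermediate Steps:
$w{\left(R \right)} = 0$ ($w{\left(R \right)} = 4 \cdot 0 = 0$)
$w{\left(4 \right)} - -36 = 0 - -36 = 0 + 36 = 36$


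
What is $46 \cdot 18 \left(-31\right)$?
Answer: $-25668$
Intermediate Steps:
$46 \cdot 18 \left(-31\right) = 828 \left(-31\right) = -25668$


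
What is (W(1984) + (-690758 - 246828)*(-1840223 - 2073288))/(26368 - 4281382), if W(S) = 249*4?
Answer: -1834626562721/2127507 ≈ -8.6234e+5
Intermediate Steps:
W(S) = 996
(W(1984) + (-690758 - 246828)*(-1840223 - 2073288))/(26368 - 4281382) = (996 + (-690758 - 246828)*(-1840223 - 2073288))/(26368 - 4281382) = (996 - 937586*(-3913511))/(-4255014) = (996 + 3669253124446)*(-1/4255014) = 3669253125442*(-1/4255014) = -1834626562721/2127507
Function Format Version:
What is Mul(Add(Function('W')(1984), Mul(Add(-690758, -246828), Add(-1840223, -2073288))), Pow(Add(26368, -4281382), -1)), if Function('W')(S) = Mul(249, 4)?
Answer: Rational(-1834626562721, 2127507) ≈ -8.6234e+5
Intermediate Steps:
Function('W')(S) = 996
Mul(Add(Function('W')(1984), Mul(Add(-690758, -246828), Add(-1840223, -2073288))), Pow(Add(26368, -4281382), -1)) = Mul(Add(996, Mul(Add(-690758, -246828), Add(-1840223, -2073288))), Pow(Add(26368, -4281382), -1)) = Mul(Add(996, Mul(-937586, -3913511)), Pow(-4255014, -1)) = Mul(Add(996, 3669253124446), Rational(-1, 4255014)) = Mul(3669253125442, Rational(-1, 4255014)) = Rational(-1834626562721, 2127507)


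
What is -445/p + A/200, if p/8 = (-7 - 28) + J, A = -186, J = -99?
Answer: -13799/26800 ≈ -0.51489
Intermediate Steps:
p = -1072 (p = 8*((-7 - 28) - 99) = 8*(-35 - 99) = 8*(-134) = -1072)
-445/p + A/200 = -445/(-1072) - 186/200 = -445*(-1/1072) - 186*1/200 = 445/1072 - 93/100 = -13799/26800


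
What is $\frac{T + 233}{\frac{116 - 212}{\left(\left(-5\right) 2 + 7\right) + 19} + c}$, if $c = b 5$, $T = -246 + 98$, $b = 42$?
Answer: $\frac{5}{12} \approx 0.41667$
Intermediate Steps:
$T = -148$
$c = 210$ ($c = 42 \cdot 5 = 210$)
$\frac{T + 233}{\frac{116 - 212}{\left(\left(-5\right) 2 + 7\right) + 19} + c} = \frac{-148 + 233}{\frac{116 - 212}{\left(\left(-5\right) 2 + 7\right) + 19} + 210} = \frac{85}{- \frac{96}{\left(-10 + 7\right) + 19} + 210} = \frac{85}{- \frac{96}{-3 + 19} + 210} = \frac{85}{- \frac{96}{16} + 210} = \frac{85}{\left(-96\right) \frac{1}{16} + 210} = \frac{85}{-6 + 210} = \frac{85}{204} = 85 \cdot \frac{1}{204} = \frac{5}{12}$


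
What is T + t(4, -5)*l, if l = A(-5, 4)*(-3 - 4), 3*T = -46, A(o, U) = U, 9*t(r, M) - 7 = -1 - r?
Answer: -194/9 ≈ -21.556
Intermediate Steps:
t(r, M) = 2/3 - r/9 (t(r, M) = 7/9 + (-1 - r)/9 = 7/9 + (-1/9 - r/9) = 2/3 - r/9)
T = -46/3 (T = (1/3)*(-46) = -46/3 ≈ -15.333)
l = -28 (l = 4*(-3 - 4) = 4*(-7) = -28)
T + t(4, -5)*l = -46/3 + (2/3 - 1/9*4)*(-28) = -46/3 + (2/3 - 4/9)*(-28) = -46/3 + (2/9)*(-28) = -46/3 - 56/9 = -194/9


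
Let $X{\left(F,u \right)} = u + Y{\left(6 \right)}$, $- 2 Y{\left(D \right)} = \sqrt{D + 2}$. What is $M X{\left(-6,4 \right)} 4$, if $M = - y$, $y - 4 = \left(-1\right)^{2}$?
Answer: $-80 + 20 \sqrt{2} \approx -51.716$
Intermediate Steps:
$y = 5$ ($y = 4 + \left(-1\right)^{2} = 4 + 1 = 5$)
$Y{\left(D \right)} = - \frac{\sqrt{2 + D}}{2}$ ($Y{\left(D \right)} = - \frac{\sqrt{D + 2}}{2} = - \frac{\sqrt{2 + D}}{2}$)
$X{\left(F,u \right)} = u - \sqrt{2}$ ($X{\left(F,u \right)} = u - \frac{\sqrt{2 + 6}}{2} = u - \frac{\sqrt{8}}{2} = u - \frac{2 \sqrt{2}}{2} = u - \sqrt{2}$)
$M = -5$ ($M = \left(-1\right) 5 = -5$)
$M X{\left(-6,4 \right)} 4 = - 5 \left(4 - \sqrt{2}\right) 4 = \left(-20 + 5 \sqrt{2}\right) 4 = -80 + 20 \sqrt{2}$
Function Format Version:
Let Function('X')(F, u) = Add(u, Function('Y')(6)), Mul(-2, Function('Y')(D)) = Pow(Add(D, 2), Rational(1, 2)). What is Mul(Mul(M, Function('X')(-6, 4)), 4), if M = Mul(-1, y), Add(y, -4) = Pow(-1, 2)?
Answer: Add(-80, Mul(20, Pow(2, Rational(1, 2)))) ≈ -51.716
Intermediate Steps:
y = 5 (y = Add(4, Pow(-1, 2)) = Add(4, 1) = 5)
Function('Y')(D) = Mul(Rational(-1, 2), Pow(Add(2, D), Rational(1, 2))) (Function('Y')(D) = Mul(Rational(-1, 2), Pow(Add(D, 2), Rational(1, 2))) = Mul(Rational(-1, 2), Pow(Add(2, D), Rational(1, 2))))
Function('X')(F, u) = Add(u, Mul(-1, Pow(2, Rational(1, 2)))) (Function('X')(F, u) = Add(u, Mul(Rational(-1, 2), Pow(Add(2, 6), Rational(1, 2)))) = Add(u, Mul(Rational(-1, 2), Pow(8, Rational(1, 2)))) = Add(u, Mul(Rational(-1, 2), Mul(2, Pow(2, Rational(1, 2))))) = Add(u, Mul(-1, Pow(2, Rational(1, 2)))))
M = -5 (M = Mul(-1, 5) = -5)
Mul(Mul(M, Function('X')(-6, 4)), 4) = Mul(Mul(-5, Add(4, Mul(-1, Pow(2, Rational(1, 2))))), 4) = Mul(Add(-20, Mul(5, Pow(2, Rational(1, 2)))), 4) = Add(-80, Mul(20, Pow(2, Rational(1, 2))))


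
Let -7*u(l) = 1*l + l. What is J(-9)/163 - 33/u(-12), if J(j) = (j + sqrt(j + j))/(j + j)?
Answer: -12547/1304 - I*sqrt(2)/978 ≈ -9.6219 - 0.001446*I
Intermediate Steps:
u(l) = -2*l/7 (u(l) = -(1*l + l)/7 = -(l + l)/7 = -2*l/7)
J(j) = (j + sqrt(2)*sqrt(j))/(2*j) (J(j) = (j + sqrt(2*j))/((2*j)) = (j + sqrt(2)*sqrt(j))*(1/(2*j)) = (j + sqrt(2)*sqrt(j))/(2*j))
J(-9)/163 - 33/u(-12) = (1/2 + sqrt(2)/(2*sqrt(-9)))/163 - 33/((-2/7*(-12))) = (1/2 + sqrt(2)*(-I/3)/2)*(1/163) - 33/24/7 = (1/2 - I*sqrt(2)/6)*(1/163) - 33*7/24 = (1/326 - I*sqrt(2)/978) - 77/8 = -12547/1304 - I*sqrt(2)/978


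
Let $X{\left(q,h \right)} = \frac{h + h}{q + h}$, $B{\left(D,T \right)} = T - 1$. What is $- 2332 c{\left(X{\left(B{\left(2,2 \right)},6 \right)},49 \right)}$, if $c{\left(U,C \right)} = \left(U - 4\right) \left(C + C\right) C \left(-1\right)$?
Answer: $-25596032$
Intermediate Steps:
$B{\left(D,T \right)} = -1 + T$ ($B{\left(D,T \right)} = T - 1 = -1 + T$)
$X{\left(q,h \right)} = \frac{2 h}{h + q}$
$c{\left(U,C \right)} = - 2 C^{2} \left(-4 + U\right)$ ($c{\left(U,C \right)} = \left(-4 + U\right) 2 C C \left(-1\right) = 2 C \left(-4 + U\right) C \left(-1\right) = 2 C^{2} \left(-4 + U\right) \left(-1\right) = - 2 C^{2} \left(-4 + U\right)$)
$- 2332 c{\left(X{\left(B{\left(2,2 \right)},6 \right)},49 \right)} = - 2332 \cdot 2 \cdot 49^{2} \left(4 - 2 \cdot 6 \frac{1}{6 + \left(-1 + 2\right)}\right) = - 2332 \cdot 2 \cdot 2401 \left(4 - 2 \cdot 6 \frac{1}{6 + 1}\right) = - 2332 \cdot 2 \cdot 2401 \left(4 - 2 \cdot 6 \cdot \frac{1}{7}\right) = - 2332 \cdot 2 \cdot 2401 \left(4 - \frac{12}{7}\right) = - 2332 \cdot 2 \cdot 2401 \cdot \frac{16}{7} = \left(-2332\right) 10976 = -25596032$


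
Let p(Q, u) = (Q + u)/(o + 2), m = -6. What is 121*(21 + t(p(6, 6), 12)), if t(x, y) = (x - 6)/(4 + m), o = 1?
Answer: 2662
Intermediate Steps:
p(Q, u) = Q/3 + u/3 (p(Q, u) = (Q + u)/(1 + 2) = (Q + u)/3 = (Q + u)*(⅓) = Q/3 + u/3)
t(x, y) = 3 - x/2 (t(x, y) = (x - 6)/(4 - 6) = (-6 + x)/(-2) = (-6 + x)*(-½) = 3 - x/2)
121*(21 + t(p(6, 6), 12)) = 121*(21 + (3 - ((⅓)*6 + (⅓)*6)/2)) = 121*(21 + (3 - (2 + 2)/2)) = 121*(21 + (3 - ½*4)) = 121*(21 + (3 - 2)) = 121*(21 + 1) = 121*22 = 2662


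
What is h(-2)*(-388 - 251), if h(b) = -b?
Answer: -1278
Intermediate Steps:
h(-2)*(-388 - 251) = (-1*(-2))*(-388 - 251) = 2*(-639) = -1278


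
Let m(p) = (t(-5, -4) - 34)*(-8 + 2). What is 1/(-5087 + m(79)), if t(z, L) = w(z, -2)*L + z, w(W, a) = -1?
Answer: -1/4877 ≈ -0.00020504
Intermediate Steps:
t(z, L) = z - L (t(z, L) = -L + z = z - L)
m(p) = 210 (m(p) = ((-5 - 1*(-4)) - 34)*(-8 + 2) = ((-5 + 4) - 34)*(-6) = (-1 - 34)*(-6) = -35*(-6) = 210)
1/(-5087 + m(79)) = 1/(-5087 + 210) = 1/(-4877) = -1/4877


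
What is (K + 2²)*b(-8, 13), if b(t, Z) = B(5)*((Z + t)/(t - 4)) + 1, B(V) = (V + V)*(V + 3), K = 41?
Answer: -1455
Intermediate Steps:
B(V) = 2*V*(3 + V) (B(V) = (2*V)*(3 + V) = 2*V*(3 + V))
b(t, Z) = 1 + 80*(Z + t)/(-4 + t) (b(t, Z) = (2*5*(3 + 5))*((Z + t)/(t - 4)) + 1 = (2*5*8)*((Z + t)/(-4 + t)) + 1 = 80*((Z + t)/(-4 + t)) + 1 = 80*(Z + t)/(-4 + t) + 1 = 1 + 80*(Z + t)/(-4 + t))
(K + 2²)*b(-8, 13) = (41 + 2²)*((-4 + 80*13 + 81*(-8))/(-4 - 8)) = (41 + 4)*((-4 + 1040 - 648)/(-12)) = 45*(-1/12*388) = 45*(-97/3) = -1455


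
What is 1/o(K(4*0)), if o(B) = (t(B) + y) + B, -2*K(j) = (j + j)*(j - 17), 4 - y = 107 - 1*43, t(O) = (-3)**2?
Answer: -1/51 ≈ -0.019608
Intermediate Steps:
t(O) = 9
y = -60 (y = 4 - (107 - 1*43) = 4 - (107 - 43) = 4 - 1*64 = 4 - 64 = -60)
K(j) = -j*(-17 + j) (K(j) = -(j + j)*(j - 17)/2 = -2*j*(-17 + j)/2 = -j*(-17 + j))
o(B) = -51 + B (o(B) = (9 - 60) + B = -51 + B)
1/o(K(4*0)) = 1/(-51 + (4*0)*(17 - 4*0)) = 1/(-51 + 0*(17 - 1*0)) = 1/(-51 + 0*(17 + 0)) = 1/(-51 + 0*17) = 1/(-51 + 0) = 1/(-51) = -1/51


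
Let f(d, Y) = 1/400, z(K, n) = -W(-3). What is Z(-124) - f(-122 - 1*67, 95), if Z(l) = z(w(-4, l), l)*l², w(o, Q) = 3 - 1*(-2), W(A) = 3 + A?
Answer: -1/400 ≈ -0.0025000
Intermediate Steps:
w(o, Q) = 5 (w(o, Q) = 3 + 2 = 5)
z(K, n) = 0 (z(K, n) = -(3 - 3) = -1*0 = 0)
f(d, Y) = 1/400
Z(l) = 0 (Z(l) = 0*l² = 0)
Z(-124) - f(-122 - 1*67, 95) = 0 - 1*1/400 = 0 - 1/400 = -1/400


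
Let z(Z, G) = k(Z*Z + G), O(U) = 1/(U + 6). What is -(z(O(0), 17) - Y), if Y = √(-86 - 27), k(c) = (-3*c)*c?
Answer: 375769/432 + I*√113 ≈ 869.84 + 10.63*I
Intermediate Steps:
O(U) = 1/(6 + U)
k(c) = -3*c²
z(Z, G) = -3*(G + Z²)² (z(Z, G) = -3*(Z*Z + G)² = -3*(Z² + G)² = -3*(G + Z²)²)
Y = I*√113 (Y = √(-113) = I*√113 ≈ 10.63*I)
-(z(O(0), 17) - Y) = -(-3*(17 + (1/(6 + 0))²)² - I*√113) = -(-3*(17 + (1/6)²)² - I*√113) = -(-3*(17 + (⅙)²)² - I*√113) = -(-3*(17 + 1/36)² - I*√113) = -(-3*(613/36)² - I*√113) = -(-3*375769/1296 - I*√113) = -(-375769/432 - I*√113) = 375769/432 + I*√113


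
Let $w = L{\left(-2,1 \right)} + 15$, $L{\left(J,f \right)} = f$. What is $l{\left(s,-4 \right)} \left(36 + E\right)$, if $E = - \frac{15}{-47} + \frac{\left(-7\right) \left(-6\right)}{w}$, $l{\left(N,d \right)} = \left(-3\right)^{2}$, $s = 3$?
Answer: $\frac{131787}{376} \approx 350.5$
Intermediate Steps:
$w = 16$ ($w = 1 + 15 = 16$)
$l{\left(N,d \right)} = 9$
$E = \frac{1107}{376}$ ($E = - \frac{15}{-47} + \frac{\left(-7\right) \left(-6\right)}{16} = \left(-15\right) \left(- \frac{1}{47}\right) + 42 \cdot \frac{1}{16} = \frac{15}{47} + \frac{21}{8} = \frac{1107}{376} \approx 2.9441$)
$l{\left(s,-4 \right)} \left(36 + E\right) = 9 \left(36 + \frac{1107}{376}\right) = 9 \cdot \frac{14643}{376} = \frac{131787}{376}$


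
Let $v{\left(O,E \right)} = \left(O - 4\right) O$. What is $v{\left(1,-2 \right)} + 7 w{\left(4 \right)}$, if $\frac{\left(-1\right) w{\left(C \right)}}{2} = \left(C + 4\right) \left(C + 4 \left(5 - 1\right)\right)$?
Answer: $-2243$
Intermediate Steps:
$v{\left(O,E \right)} = O \left(-4 + O\right)$ ($v{\left(O,E \right)} = \left(-4 + O\right) O = O \left(-4 + O\right)$)
$w{\left(C \right)} = - 2 \left(4 + C\right) \left(16 + C\right)$ ($w{\left(C \right)} = - 2 \left(C + 4\right) \left(C + 4 \left(5 - 1\right)\right) = - 2 \left(4 + C\right) \left(C + 4 \cdot 4\right) = - 2 \left(4 + C\right) \left(C + 16\right) = - 2 \left(4 + C\right) \left(16 + C\right)$)
$v{\left(1,-2 \right)} + 7 w{\left(4 \right)} = 1 \left(-4 + 1\right) + 7 \left(-128 - 160 - 2 \cdot 4^{2}\right) = 1 \left(-3\right) + 7 \left(-128 - 160 - 32\right) = -3 + 7 \left(-128 - 160 - 32\right) = -3 + 7 \left(-320\right) = -3 - 2240 = -2243$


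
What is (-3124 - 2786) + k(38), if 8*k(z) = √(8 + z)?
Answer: -5910 + √46/8 ≈ -5909.2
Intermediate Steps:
k(z) = √(8 + z)/8
(-3124 - 2786) + k(38) = (-3124 - 2786) + √(8 + 38)/8 = -5910 + √46/8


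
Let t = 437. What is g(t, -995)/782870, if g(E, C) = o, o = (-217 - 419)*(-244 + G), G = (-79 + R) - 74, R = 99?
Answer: 94764/391435 ≈ 0.24209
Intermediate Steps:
G = -54 (G = (-79 + 99) - 74 = 20 - 74 = -54)
o = 189528 (o = (-217 - 419)*(-244 - 54) = -636*(-298) = 189528)
g(E, C) = 189528
g(t, -995)/782870 = 189528/782870 = 189528*(1/782870) = 94764/391435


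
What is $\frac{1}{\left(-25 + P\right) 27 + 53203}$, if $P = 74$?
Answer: $\frac{1}{54526} \approx 1.834 \cdot 10^{-5}$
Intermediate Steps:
$\frac{1}{\left(-25 + P\right) 27 + 53203} = \frac{1}{\left(-25 + 74\right) 27 + 53203} = \frac{1}{49 \cdot 27 + 53203} = \frac{1}{1323 + 53203} = \frac{1}{54526}$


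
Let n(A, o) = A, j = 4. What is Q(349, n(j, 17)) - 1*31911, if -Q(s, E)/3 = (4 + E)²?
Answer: -32103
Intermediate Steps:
Q(s, E) = -3*(4 + E)²
Q(349, n(j, 17)) - 1*31911 = -3*(4 + 4)² - 1*31911 = -3*8² - 31911 = -3*64 - 31911 = -192 - 31911 = -32103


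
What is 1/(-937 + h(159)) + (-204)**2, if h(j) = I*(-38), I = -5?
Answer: 31087151/747 ≈ 41616.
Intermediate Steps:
h(j) = 190 (h(j) = -5*(-38) = 190)
1/(-937 + h(159)) + (-204)**2 = 1/(-937 + 190) + (-204)**2 = 1/(-747) + 41616 = -1/747 + 41616 = 31087151/747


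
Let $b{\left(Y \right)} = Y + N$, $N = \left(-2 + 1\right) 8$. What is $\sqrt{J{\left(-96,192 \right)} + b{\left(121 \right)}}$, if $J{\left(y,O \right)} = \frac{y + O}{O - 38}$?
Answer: $\frac{\sqrt{673673}}{77} \approx 10.659$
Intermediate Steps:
$N = -8$ ($N = \left(-1\right) 8 = -8$)
$J{\left(y,O \right)} = \frac{O + y}{-38 + O}$
$b{\left(Y \right)} = -8 + Y$ ($b{\left(Y \right)} = Y - 8 = -8 + Y$)
$\sqrt{J{\left(-96,192 \right)} + b{\left(121 \right)}} = \sqrt{\frac{192 - 96}{-38 + 192} + \left(-8 + 121\right)} = \sqrt{\frac{1}{154} \cdot 96 + 113} = \sqrt{\frac{48}{77} + 113} = \sqrt{\frac{8749}{77}} = \frac{\sqrt{673673}}{77}$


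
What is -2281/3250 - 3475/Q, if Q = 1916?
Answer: -7832073/3113500 ≈ -2.5155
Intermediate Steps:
-2281/3250 - 3475/Q = -2281/3250 - 3475/1916 = -7832073/3113500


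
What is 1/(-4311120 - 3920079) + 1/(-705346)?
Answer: -8936545/5805843289854 ≈ -1.5392e-6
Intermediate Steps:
1/(-4311120 - 3920079) + 1/(-705346) = 1/(-8231199) - 1/705346 = -1/8231199 - 1/705346 = -8936545/5805843289854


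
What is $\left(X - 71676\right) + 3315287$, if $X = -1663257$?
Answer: $1580354$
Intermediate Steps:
$\left(X - 71676\right) + 3315287 = \left(-1663257 - 71676\right) + 3315287 = -1734933 + 3315287 = 1580354$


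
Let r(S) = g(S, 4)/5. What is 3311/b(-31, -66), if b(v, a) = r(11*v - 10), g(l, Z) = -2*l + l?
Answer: 16555/351 ≈ 47.165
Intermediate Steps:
g(l, Z) = -l
r(S) = -S/5
b(v, a) = 2 - 11*v/5 (b(v, a) = -(11*v - 10)/5 = -(-10 + 11*v)/5 = 2 - 11*v/5)
3311/b(-31, -66) = 3311/(2 - 11/5*(-31)) = 3311/(2 + 341/5) = 3311/(351/5) = 3311*(5/351) = 16555/351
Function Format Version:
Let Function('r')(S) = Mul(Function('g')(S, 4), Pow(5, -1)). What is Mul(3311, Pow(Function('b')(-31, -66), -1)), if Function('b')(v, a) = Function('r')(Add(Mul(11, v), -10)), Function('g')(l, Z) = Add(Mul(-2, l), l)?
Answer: Rational(16555, 351) ≈ 47.165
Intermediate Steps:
Function('g')(l, Z) = Mul(-1, l)
Function('r')(S) = Mul(Rational(-1, 5), S) (Function('r')(S) = Mul(Mul(-1, S), Pow(5, -1)) = Mul(Mul(-1, S), Rational(1, 5)) = Mul(Rational(-1, 5), S))
Function('b')(v, a) = Add(2, Mul(Rational(-11, 5), v)) (Function('b')(v, a) = Mul(Rational(-1, 5), Add(Mul(11, v), -10)) = Mul(Rational(-1, 5), Add(-10, Mul(11, v))) = Add(2, Mul(Rational(-11, 5), v)))
Mul(3311, Pow(Function('b')(-31, -66), -1)) = Mul(3311, Pow(Add(2, Mul(Rational(-11, 5), -31)), -1)) = Mul(3311, Pow(Add(2, Rational(341, 5)), -1)) = Mul(3311, Pow(Rational(351, 5), -1)) = Mul(3311, Rational(5, 351)) = Rational(16555, 351)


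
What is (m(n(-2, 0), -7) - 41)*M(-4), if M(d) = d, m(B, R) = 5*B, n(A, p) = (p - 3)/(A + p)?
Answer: 134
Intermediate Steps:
n(A, p) = (-3 + p)/(A + p)
(m(n(-2, 0), -7) - 41)*M(-4) = (5*((-3 + 0)/(-2 + 0)) - 41)*(-4) = (5*(-3/(-2)) - 41)*(-4) = (5*(-½*(-3)) - 41)*(-4) = (5*(3/2) - 41)*(-4) = (15/2 - 41)*(-4) = -67/2*(-4) = 134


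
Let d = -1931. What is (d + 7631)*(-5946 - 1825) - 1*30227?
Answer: -44324927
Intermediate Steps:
(d + 7631)*(-5946 - 1825) - 1*30227 = (-1931 + 7631)*(-5946 - 1825) - 1*30227 = 5700*(-7771) - 30227 = -44294700 - 30227 = -44324927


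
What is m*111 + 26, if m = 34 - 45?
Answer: -1195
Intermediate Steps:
m = -11
m*111 + 26 = -11*111 + 26 = -1221 + 26 = -1195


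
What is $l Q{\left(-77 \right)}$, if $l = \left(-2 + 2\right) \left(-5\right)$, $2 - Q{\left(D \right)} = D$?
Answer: $0$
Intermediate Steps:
$Q{\left(D \right)} = 2 - D$
$l = 0$ ($l = 0 \left(-5\right) = 0$)
$l Q{\left(-77 \right)} = 0 \left(2 - -77\right) = 0 \left(2 + 77\right) = 0 \cdot 79 = 0$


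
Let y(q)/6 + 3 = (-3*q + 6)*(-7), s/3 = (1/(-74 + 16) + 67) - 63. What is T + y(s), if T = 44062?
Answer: 1313627/29 ≈ 45298.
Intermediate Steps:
s = 693/58 (s = 3*((1/(-74 + 16) + 67) - 63) = 3*((1/(-58) + 67) - 63) = 3*((-1/58 + 67) - 63) = 3*(3885/58 - 63) = 3*(231/58) = 693/58 ≈ 11.948)
y(q) = -270 + 126*q (y(q) = -18 + 6*((-3*q + 6)*(-7)) = -18 + 6*((6 - 3*q)*(-7)) = -18 + 6*(-42 + 21*q) = -18 + (-252 + 126*q) = -270 + 126*q)
T + y(s) = 44062 + (-270 + 126*(693/58)) = 44062 + (-270 + 43659/29) = 44062 + 35829/29 = 1313627/29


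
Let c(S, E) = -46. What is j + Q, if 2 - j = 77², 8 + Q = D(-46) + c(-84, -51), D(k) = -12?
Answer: -5993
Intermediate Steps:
Q = -66 (Q = -8 + (-12 - 46) = -8 - 58 = -66)
j = -5927 (j = 2 - 1*77² = 2 - 1*5929 = 2 - 5929 = -5927)
j + Q = -5927 - 66 = -5993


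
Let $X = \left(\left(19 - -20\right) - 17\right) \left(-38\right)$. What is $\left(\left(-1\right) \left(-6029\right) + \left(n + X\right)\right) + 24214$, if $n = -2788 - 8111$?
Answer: $18508$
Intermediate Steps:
$n = -10899$
$X = -836$ ($X = \left(\left(19 + 20\right) - 17\right) \left(-38\right) = \left(39 - 17\right) \left(-38\right) = 22 \left(-38\right) = -836$)
$\left(\left(-1\right) \left(-6029\right) + \left(n + X\right)\right) + 24214 = \left(\left(-1\right) \left(-6029\right) - 11735\right) + 24214 = \left(6029 - 11735\right) + 24214 = -5706 + 24214 = 18508$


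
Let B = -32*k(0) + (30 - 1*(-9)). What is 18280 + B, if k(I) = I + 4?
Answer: 18191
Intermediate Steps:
k(I) = 4 + I
B = -89 (B = -32*(4 + 0) + (30 - 1*(-9)) = -32*4 + (30 + 9) = -128 + 39 = -89)
18280 + B = 18280 - 89 = 18191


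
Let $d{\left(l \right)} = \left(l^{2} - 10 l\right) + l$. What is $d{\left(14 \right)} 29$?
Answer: $2030$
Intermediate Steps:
$d{\left(l \right)} = l^{2} - 9 l$
$d{\left(14 \right)} 29 = 14 \left(-9 + 14\right) 29 = 14 \cdot 5 \cdot 29 = 70 \cdot 29 = 2030$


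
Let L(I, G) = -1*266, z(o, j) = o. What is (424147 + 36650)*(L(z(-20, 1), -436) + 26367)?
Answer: 12027262497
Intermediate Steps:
L(I, G) = -266
(424147 + 36650)*(L(z(-20, 1), -436) + 26367) = (424147 + 36650)*(-266 + 26367) = 460797*26101 = 12027262497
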